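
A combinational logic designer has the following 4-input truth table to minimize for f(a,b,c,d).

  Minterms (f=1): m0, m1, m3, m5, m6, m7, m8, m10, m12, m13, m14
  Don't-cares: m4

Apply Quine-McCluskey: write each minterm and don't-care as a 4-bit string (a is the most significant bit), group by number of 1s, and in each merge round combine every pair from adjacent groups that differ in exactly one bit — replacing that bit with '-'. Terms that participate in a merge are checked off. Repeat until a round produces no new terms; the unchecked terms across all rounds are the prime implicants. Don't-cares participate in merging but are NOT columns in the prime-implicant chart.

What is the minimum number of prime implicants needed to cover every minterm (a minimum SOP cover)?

5

Round 0: 0000✓ 0001✓ 0011✓ 0100✓ 0101✓ 0110✓ 0111✓ 1000✓ 1010✓ 1100✓ 1101✓ 1110✓
Round 1: -000✓ -100✓ -101✓ -110✓ 0-00✓ 0-01✓ 0-11✓ 00-1✓ 000-✓ 01-0✓ 01-1✓ 010-✓ 011-✓ 1-00✓ 1-10✓ 10-0✓ 11-0✓ 110-✓
Round 2: --00 -1-0 -10- 0--1 0-0- 01-- 1--0
PIs = {--00, -1-0, -10-, 0--1, 0-0-, 01--, 1--0}
Coverage chart:
  m0: --00,0-0-
  m1: 0--1,0-0-
  m3: 0--1 ←essential
  m5: -10-,0--1,0-0-,01--
  m6: -1-0,01--
  m7: 0--1,01--
  m8: --00,1--0
  m10: 1--0 ←essential
  m12: --00,-1-0,-10-,1--0
  m13: -10- ←essential
  m14: -1-0,1--0
Essential: -10-, 0--1, 1--0
Petrick residual → --00, -1-0
Min cover (5 terms): c'd' + bd' + bc' + a'd + ad'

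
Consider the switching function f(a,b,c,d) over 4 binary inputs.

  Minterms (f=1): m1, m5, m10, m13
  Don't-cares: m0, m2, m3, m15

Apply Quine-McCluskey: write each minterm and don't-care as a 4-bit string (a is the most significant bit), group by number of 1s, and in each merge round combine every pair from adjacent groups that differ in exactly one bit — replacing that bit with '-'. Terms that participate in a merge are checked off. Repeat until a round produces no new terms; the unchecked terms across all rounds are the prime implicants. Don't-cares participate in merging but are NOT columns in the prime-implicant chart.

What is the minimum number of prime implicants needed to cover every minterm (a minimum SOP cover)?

3

[col 0] 0000*, 0001*, 0010*, 0011*, 0101*, 1010*, 1101*, 1111*
[col 1] -010, -101, 0-01, 00-0*, 00-1*, 000-*, 001-*, 11-1
[col 2] 00--
Prime implicants: -010, -101, 0-01, 00--, 11-1
PI chart (minterm → PIs covering it):
  1 | 0-01,00--
  5 | -101,0-01
  10 | -010  (sole → essential)
  13 | -101,11-1
Essential prime implicants: -010
Petrick residual → -101, 0-01
Minimum SOP uses 3 PIs: b'cd' + bc'd + a'c'd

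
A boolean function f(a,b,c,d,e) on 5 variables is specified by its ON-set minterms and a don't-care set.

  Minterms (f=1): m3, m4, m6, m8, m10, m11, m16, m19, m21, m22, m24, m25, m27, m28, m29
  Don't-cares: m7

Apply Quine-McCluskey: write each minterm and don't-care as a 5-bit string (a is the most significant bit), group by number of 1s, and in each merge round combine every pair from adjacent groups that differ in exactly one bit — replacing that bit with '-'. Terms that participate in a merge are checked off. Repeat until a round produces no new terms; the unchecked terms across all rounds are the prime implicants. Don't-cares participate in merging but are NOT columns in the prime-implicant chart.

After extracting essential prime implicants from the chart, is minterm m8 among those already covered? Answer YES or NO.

[col 0] 00011*, 00100*, 00110*, 00111*, 01000*, 01010*, 01011*, 10000*, 10011*, 10101*, 10110*, 11000*, 11001*, 11011*, 11100*, 11101*
[col 1] -0011*, -0110, -1000, -1011*, 0-011*, 00-11, 001-0, 0011-, 010-0, 0101-, 1-000, 1-011*, 1-101, 11-00*, 11-01*, 110-1, 1100-*, 1110-*
[col 2] --011, 11-0-
Prime implicants: --011, -0110, -1000, 00-11, 001-0, 0011-, 010-0, 0101-, 1-000, 1-101, 11-0-, 110-1
PI chart (minterm → PIs covering it):
  3 | --011,00-11
  4 | 001-0  (sole → essential)
  6 | -0110,001-0,0011-
  8 | -1000,010-0
  10 | 010-0,0101-
  11 | --011,0101-
  16 | 1-000  (sole → essential)
  19 | --011  (sole → essential)
  21 | 1-101  (sole → essential)
  22 | -0110  (sole → essential)
  24 | -1000,1-000,11-0-
  25 | 11-0-,110-1
  27 | --011,110-1
  28 | 11-0-  (sole → essential)
  29 | 1-101,11-0-
Essential prime implicants: --011, -0110, 001-0, 1-000, 1-101, 11-0-

NO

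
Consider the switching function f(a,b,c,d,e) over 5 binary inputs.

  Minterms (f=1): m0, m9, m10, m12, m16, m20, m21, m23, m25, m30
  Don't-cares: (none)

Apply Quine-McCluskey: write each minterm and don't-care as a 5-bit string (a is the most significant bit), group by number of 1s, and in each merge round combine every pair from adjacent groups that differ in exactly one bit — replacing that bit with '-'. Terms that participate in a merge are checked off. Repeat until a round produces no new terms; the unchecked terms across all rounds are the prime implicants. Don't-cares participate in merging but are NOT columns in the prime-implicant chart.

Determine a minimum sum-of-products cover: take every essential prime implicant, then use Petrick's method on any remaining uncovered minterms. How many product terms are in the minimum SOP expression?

[col 0] 00000*, 01001*, 01010, 01100, 10000*, 10100*, 10101*, 10111*, 11001*, 11110
[col 1] -0000, -1001, 10-00, 101-1, 1010-
Prime implicants: -0000, -1001, 01010, 01100, 10-00, 101-1, 1010-, 11110
PI chart (minterm → PIs covering it):
  0 | -0000  (sole → essential)
  9 | -1001  (sole → essential)
  10 | 01010  (sole → essential)
  12 | 01100  (sole → essential)
  16 | -0000,10-00
  20 | 10-00,1010-
  21 | 101-1,1010-
  23 | 101-1  (sole → essential)
  25 | -1001  (sole → essential)
  30 | 11110  (sole → essential)
Essential prime implicants: -0000, -1001, 01010, 01100, 101-1, 11110
Petrick residual → 10-00
Minimum SOP uses 7 PIs: b'c'd'e' + bc'd'e + a'bc'de' + a'bcd'e' + ab'd'e' + ab'ce + abcde'

7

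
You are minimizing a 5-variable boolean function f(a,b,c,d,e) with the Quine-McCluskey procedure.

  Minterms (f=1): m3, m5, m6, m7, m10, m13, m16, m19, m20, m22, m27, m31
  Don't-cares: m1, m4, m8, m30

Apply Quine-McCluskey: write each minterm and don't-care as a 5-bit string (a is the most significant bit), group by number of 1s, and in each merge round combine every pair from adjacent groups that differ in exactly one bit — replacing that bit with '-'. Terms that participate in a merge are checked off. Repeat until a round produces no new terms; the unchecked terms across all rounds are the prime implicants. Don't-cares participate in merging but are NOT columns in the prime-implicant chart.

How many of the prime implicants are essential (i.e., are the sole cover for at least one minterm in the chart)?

size-2^0 implicants → 00001(✓)  00011(✓)  00100(✓)  00101(✓)  00110(✓)  00111(✓)  01000(✓)  01010(✓)  01101(✓)  10000(✓)  10011(✓)  10100(✓)  10110(✓)  11011(✓)  11110(✓)  11111(✓)
size-2^1 implicants → -0011  -0100(✓)  -0110(✓)  0-101  00-01(✓)  00-11(✓)  000-1(✓)  001-0(✓)  001-1(✓)  0010-(✓)  0011-(✓)  010-0  1-011  1-110  10-00  101-0(✓)  11-11  1111-
size-2^2 implicants → -01-0  00--1  001--
Unchecked terms (primes): -0011, -01-0, 0-101, 00--1, 001--, 010-0, 1-011, 1-110, 10-00, 11-11, 1111-
Minterm coverage:
  m3 ⊆ -0011,00--1
  m5 ⊆ 0-101,00--1,001--
  m6 ⊆ -01-0,001--
  m7 ⊆ 00--1,001--
  m10 ⊆ 010-0 [E]
  m13 ⊆ 0-101 [E]
  m16 ⊆ 10-00 [E]
  m19 ⊆ -0011,1-011
  m20 ⊆ -01-0,10-00
  m22 ⊆ -01-0,1-110
  m27 ⊆ 1-011,11-11
  m31 ⊆ 11-11,1111-
E = {0-101, 010-0, 10-00}

3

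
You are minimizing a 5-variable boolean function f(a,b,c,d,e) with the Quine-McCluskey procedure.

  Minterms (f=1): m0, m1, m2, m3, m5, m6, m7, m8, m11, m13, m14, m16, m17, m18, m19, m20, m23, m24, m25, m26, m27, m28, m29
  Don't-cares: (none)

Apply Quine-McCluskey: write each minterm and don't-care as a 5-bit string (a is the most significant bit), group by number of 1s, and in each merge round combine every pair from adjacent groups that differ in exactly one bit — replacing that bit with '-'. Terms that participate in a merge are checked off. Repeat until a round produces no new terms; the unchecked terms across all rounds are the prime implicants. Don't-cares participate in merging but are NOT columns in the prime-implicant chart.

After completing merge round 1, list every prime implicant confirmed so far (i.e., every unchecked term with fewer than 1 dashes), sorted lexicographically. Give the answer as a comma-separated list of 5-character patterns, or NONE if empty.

size-2^0 implicants → 00000(✓)  00001(✓)  00010(✓)  00011(✓)  00101(✓)  00110(✓)  00111(✓)  01000(✓)  01011(✓)  01101(✓)  01110(✓)  10000(✓)  10001(✓)  10010(✓)  10011(✓)  10100(✓)  10111(✓)  11000(✓)  11001(✓)  11010(✓)  11011(✓)  11100(✓)  11101(✓)
size-2^1 implicants → -0000(✓)  -0001(✓)  -0010(✓)  -0011(✓)  -0111(✓)  -1000(✓)  -1011(✓)  -1101  0-000(✓)  0-011(✓)  0-101  0-110  00-01(✓)  00-10(✓)  00-11(✓)  000-0(✓)  000-1(✓)  0000-(✓)  0001-(✓)  001-1(✓)  0011-(✓)  1-000(✓)  1-001(✓)  1-010(✓)  1-011(✓)  1-100(✓)  10-00(✓)  10-11(✓)  100-0(✓)  100-1(✓)  1000-(✓)  1001-(✓)  11-00(✓)  11-01(✓)  110-0(✓)  110-1(✓)  1100-(✓)  1101-(✓)  1110-(✓)
size-2^2 implicants → --000  --011  -0-11  -00-0(✓)  -00-1(✓)  -000-(✓)  -001-(✓)  00--1  00-1-  000--(✓)  1--00  1-0-0(✓)  1-0-1(✓)  1-00-(✓)  1-01-(✓)  100--(✓)  11-0-  110--(✓)
size-2^3 implicants → -00--  1-0--
Unchecked terms (primes): --000, --011, -0-11, -00--, -1101, 0-101, 0-110, 00--1, 00-1-, 1--00, 1-0--, 11-0-

NONE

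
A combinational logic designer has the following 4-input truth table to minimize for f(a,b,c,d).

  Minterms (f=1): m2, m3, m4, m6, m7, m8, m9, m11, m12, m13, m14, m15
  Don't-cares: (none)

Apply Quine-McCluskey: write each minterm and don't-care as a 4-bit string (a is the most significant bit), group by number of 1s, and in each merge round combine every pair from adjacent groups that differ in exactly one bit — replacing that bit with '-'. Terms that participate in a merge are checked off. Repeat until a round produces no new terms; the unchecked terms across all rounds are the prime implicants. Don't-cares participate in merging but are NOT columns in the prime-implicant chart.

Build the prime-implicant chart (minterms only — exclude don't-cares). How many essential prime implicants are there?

[col 0] 0010*, 0011*, 0100*, 0110*, 0111*, 1000*, 1001*, 1011*, 1100*, 1101*, 1110*, 1111*
[col 1] -011*, -100*, -110*, -111*, 0-10*, 0-11*, 001-*, 01-0*, 011-*, 1-00*, 1-01*, 1-11*, 10-1*, 100-*, 11-0*, 11-1*, 110-*, 111-*
[col 2] --11, -1-0, -11-, 0-1-, 1--1, 1-0-, 11--
Prime implicants: --11, -1-0, -11-, 0-1-, 1--1, 1-0-, 11--
PI chart (minterm → PIs covering it):
  2 | 0-1-  (sole → essential)
  3 | --11,0-1-
  4 | -1-0  (sole → essential)
  6 | -1-0,-11-,0-1-
  7 | --11,-11-,0-1-
  8 | 1-0-  (sole → essential)
  9 | 1--1,1-0-
  11 | --11,1--1
  12 | -1-0,1-0-,11--
  13 | 1--1,1-0-,11--
  14 | -1-0,-11-,11--
  15 | --11,-11-,1--1,11--
Essential prime implicants: -1-0, 0-1-, 1-0-

3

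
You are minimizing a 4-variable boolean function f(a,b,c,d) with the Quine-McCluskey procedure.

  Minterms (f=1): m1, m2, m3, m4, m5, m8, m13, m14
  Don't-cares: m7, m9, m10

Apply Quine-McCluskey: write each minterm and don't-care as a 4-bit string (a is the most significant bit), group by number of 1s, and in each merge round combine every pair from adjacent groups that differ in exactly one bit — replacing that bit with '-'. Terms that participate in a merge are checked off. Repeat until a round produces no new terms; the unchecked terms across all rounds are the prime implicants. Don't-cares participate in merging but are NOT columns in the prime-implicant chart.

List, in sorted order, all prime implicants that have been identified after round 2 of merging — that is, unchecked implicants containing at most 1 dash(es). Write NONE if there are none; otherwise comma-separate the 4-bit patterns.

size-2^0 implicants → 0001(✓)  0010(✓)  0011(✓)  0100(✓)  0101(✓)  0111(✓)  1000(✓)  1001(✓)  1010(✓)  1101(✓)  1110(✓)
size-2^1 implicants → -001(✓)  -010  -101(✓)  0-01(✓)  0-11(✓)  00-1(✓)  001-  01-1(✓)  010-  1-01(✓)  1-10  10-0  100-
size-2^2 implicants → --01  0--1
Unchecked terms (primes): --01, -010, 0--1, 001-, 010-, 1-10, 10-0, 100-

-010, 001-, 010-, 1-10, 10-0, 100-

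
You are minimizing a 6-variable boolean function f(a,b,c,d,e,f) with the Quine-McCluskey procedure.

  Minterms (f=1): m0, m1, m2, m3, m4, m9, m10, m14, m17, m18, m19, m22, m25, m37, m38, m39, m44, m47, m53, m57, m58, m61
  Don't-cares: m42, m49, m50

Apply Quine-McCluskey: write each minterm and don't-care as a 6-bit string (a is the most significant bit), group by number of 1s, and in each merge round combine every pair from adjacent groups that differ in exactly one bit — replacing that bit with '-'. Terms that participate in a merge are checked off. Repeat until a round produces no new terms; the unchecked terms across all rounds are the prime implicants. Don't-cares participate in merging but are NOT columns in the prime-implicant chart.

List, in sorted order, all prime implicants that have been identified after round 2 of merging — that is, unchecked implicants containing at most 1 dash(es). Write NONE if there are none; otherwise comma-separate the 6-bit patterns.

[col 0] 000000*, 000001*, 000010*, 000011*, 000100*, 001001*, 001010*, 001110*, 010001*, 010010*, 010011*, 010110*, 011001*, 100101*, 100110*, 100111*, 101010*, 101100, 101111*, 110001*, 110010*, 110101*, 111001*, 111010*, 111101*
[col 1] -01010, -10001*, -10010, -11001*, 0-0001*, 0-0010*, 0-0011*, 0-1001*, 00-001*, 00-010, 000-00, 0000-0*, 0000-1*, 00000-*, 00001-*, 001-10, 01-001*, 010-10, 0100-1*, 01001-*, 1-0101, 1-1010, 10-111, 1001-1, 10011-, 11-001*, 11-010, 11-101*, 110-01*, 111-01*
[col 2] -1-001, 0--001, 0-00-1, 0-001-, 0000--, 11--01
Prime implicants: -01010, -1-001, -10010, 0--001, 0-00-1, 0-001-, 00-010, 000-00, 0000--, 001-10, 010-10, 1-0101, 1-1010, 10-111, 1001-1, 10011-, 101100, 11--01, 11-010

-01010, -10010, 00-010, 000-00, 001-10, 010-10, 1-0101, 1-1010, 10-111, 1001-1, 10011-, 101100, 11-010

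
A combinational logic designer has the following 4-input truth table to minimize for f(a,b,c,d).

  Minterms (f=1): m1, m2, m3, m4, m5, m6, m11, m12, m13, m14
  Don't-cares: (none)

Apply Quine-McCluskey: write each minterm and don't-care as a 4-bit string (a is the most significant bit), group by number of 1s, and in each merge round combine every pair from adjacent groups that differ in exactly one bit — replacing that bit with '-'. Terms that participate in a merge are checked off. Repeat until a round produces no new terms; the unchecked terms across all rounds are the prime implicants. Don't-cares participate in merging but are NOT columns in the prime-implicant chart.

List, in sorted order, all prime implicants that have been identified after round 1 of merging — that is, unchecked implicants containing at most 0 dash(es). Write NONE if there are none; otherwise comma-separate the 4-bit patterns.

[col 0] 0001*, 0010*, 0011*, 0100*, 0101*, 0110*, 1011*, 1100*, 1101*, 1110*
[col 1] -011, -100*, -101*, -110*, 0-01, 0-10, 00-1, 001-, 01-0*, 010-*, 11-0*, 110-*
[col 2] -1-0, -10-
Prime implicants: -011, -1-0, -10-, 0-01, 0-10, 00-1, 001-

NONE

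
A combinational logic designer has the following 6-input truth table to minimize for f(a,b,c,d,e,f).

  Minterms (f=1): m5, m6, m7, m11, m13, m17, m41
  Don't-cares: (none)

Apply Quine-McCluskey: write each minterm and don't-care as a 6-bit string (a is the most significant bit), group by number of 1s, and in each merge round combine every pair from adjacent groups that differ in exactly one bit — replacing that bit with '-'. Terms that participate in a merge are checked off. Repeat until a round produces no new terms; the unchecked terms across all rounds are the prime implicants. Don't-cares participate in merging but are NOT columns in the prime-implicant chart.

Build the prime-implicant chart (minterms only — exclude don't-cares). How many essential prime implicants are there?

5

size-2^0 implicants → 000101(✓)  000110(✓)  000111(✓)  001011  001101(✓)  010001  101001
size-2^1 implicants → 00-101  0001-1  00011-
Unchecked terms (primes): 00-101, 0001-1, 00011-, 001011, 010001, 101001
Minterm coverage:
  m5 ⊆ 00-101,0001-1
  m6 ⊆ 00011- [E]
  m7 ⊆ 0001-1,00011-
  m11 ⊆ 001011 [E]
  m13 ⊆ 00-101 [E]
  m17 ⊆ 010001 [E]
  m41 ⊆ 101001 [E]
E = {00-101, 00011-, 001011, 010001, 101001}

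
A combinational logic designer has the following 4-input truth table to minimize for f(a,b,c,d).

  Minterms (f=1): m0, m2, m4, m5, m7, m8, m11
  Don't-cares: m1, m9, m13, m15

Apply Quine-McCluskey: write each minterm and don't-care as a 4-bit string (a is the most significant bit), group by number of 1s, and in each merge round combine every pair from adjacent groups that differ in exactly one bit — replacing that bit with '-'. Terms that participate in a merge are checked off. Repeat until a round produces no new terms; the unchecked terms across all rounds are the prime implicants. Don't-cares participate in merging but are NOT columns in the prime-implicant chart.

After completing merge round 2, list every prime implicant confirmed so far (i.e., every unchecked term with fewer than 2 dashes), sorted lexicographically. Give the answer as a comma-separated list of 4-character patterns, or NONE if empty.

00-0

size-2^0 implicants → 0000(✓)  0001(✓)  0010(✓)  0100(✓)  0101(✓)  0111(✓)  1000(✓)  1001(✓)  1011(✓)  1101(✓)  1111(✓)
size-2^1 implicants → -000(✓)  -001(✓)  -101(✓)  -111(✓)  0-00(✓)  0-01(✓)  00-0  000-(✓)  01-1(✓)  010-(✓)  1-01(✓)  1-11(✓)  10-1(✓)  100-(✓)  11-1(✓)
size-2^2 implicants → --01  -00-  -1-1  0-0-  1--1
Unchecked terms (primes): --01, -00-, -1-1, 0-0-, 00-0, 1--1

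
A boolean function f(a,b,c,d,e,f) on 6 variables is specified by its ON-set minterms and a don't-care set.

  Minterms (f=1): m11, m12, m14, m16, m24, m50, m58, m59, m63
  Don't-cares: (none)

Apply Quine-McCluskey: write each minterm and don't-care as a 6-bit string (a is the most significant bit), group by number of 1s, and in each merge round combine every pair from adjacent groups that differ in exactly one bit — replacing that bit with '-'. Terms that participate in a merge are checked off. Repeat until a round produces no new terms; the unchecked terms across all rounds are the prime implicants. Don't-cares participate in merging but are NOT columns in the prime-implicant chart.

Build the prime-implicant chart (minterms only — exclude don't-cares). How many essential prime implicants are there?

5

size-2^0 implicants → 001011  001100(✓)  001110(✓)  010000(✓)  011000(✓)  110010(✓)  111010(✓)  111011(✓)  111111(✓)
size-2^1 implicants → 0011-0  01-000  11-010  111-11  11101-
Unchecked terms (primes): 001011, 0011-0, 01-000, 11-010, 111-11, 11101-
Minterm coverage:
  m11 ⊆ 001011 [E]
  m12 ⊆ 0011-0 [E]
  m14 ⊆ 0011-0 [E]
  m16 ⊆ 01-000 [E]
  m24 ⊆ 01-000 [E]
  m50 ⊆ 11-010 [E]
  m58 ⊆ 11-010,11101-
  m59 ⊆ 111-11,11101-
  m63 ⊆ 111-11 [E]
E = {001011, 0011-0, 01-000, 11-010, 111-11}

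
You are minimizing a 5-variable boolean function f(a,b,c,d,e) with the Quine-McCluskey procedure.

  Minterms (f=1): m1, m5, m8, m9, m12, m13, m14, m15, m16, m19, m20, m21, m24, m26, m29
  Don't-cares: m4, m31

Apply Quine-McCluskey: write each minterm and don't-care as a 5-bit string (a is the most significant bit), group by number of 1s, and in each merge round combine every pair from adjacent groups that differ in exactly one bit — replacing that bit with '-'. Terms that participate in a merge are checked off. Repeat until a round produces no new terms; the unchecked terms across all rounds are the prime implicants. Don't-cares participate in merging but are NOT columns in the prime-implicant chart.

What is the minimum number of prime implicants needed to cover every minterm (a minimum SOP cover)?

7

[col 0] 00001*, 00100*, 00101*, 01000*, 01001*, 01100*, 01101*, 01110*, 01111*, 10000*, 10011, 10100*, 10101*, 11000*, 11010*, 11101*, 11111*
[col 1] -0100*, -0101*, -1000, -1101*, -1111*, 0-001*, 0-100*, 0-101*, 00-01*, 0010-*, 01-00*, 01-01*, 0100-*, 011-0*, 011-1*, 0110-*, 0111-*, 1-000, 1-101*, 10-00, 1010-*, 110-0, 111-1*
[col 2] --101, -010-, -11-1, 0--01, 0-10-, 01-0-, 011--
Prime implicants: --101, -010-, -1000, -11-1, 0--01, 0-10-, 01-0-, 011--, 1-000, 10-00, 10011, 110-0
PI chart (minterm → PIs covering it):
  1 | 0--01  (sole → essential)
  5 | --101,-010-,0--01,0-10-
  8 | -1000,01-0-
  9 | 0--01,01-0-
  12 | 0-10-,01-0-,011--
  13 | --101,-11-1,0--01,0-10-,01-0-,011--
  14 | 011--  (sole → essential)
  15 | -11-1,011--
  16 | 1-000,10-00
  19 | 10011  (sole → essential)
  20 | -010-,10-00
  21 | --101,-010-
  24 | -1000,1-000,110-0
  26 | 110-0  (sole → essential)
  29 | --101,-11-1
Essential prime implicants: 0--01, 011--, 10011, 110-0
Petrick residual → --101, -1000, 10-00
Minimum SOP uses 7 PIs: cd'e + bc'd'e' + a'd'e + a'bc + ab'd'e' + ab'c'de + abc'e'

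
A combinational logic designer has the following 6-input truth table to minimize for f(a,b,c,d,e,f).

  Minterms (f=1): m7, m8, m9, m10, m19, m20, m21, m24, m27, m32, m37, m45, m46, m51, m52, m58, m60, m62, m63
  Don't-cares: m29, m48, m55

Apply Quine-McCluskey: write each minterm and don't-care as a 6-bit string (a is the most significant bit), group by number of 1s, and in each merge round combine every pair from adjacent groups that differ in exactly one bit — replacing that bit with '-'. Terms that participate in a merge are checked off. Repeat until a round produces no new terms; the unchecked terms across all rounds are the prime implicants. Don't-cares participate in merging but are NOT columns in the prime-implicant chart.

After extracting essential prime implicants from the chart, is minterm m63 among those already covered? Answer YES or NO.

Round 0: 000111 001000✓ 001001✓ 001010✓ 010011✓ 010100✓ 010101✓ 011000✓ 011011✓ 011101✓ 100000✓ 100101✓ 101101✓ 101110✓ 110000✓ 110011✓ 110100✓ 110111✓ 111010✓ 111100✓ 111110✓ 111111✓
Round 1: -10011 -10100 0-1000 0010-0 00100- 01-011 01-101 01010- 1-0000 1-1110 10-101 11-100 11-111 110-00 110-11 111-10 1111-0 11111-
PIs = {-10011, -10100, 0-1000, 000111, 0010-0, 00100-, 01-011, 01-101, 01010-, 1-0000, 1-1110, 10-101, 11-100, 11-111, 110-00, 110-11, 111-10, 1111-0, 11111-}
Coverage chart:
  m7: 000111 ←essential
  m8: 0-1000,0010-0,00100-
  m9: 00100- ←essential
  m10: 0010-0 ←essential
  m19: -10011,01-011
  m20: -10100,01010-
  m21: 01-101,01010-
  m24: 0-1000 ←essential
  m27: 01-011 ←essential
  m32: 1-0000 ←essential
  m37: 10-101 ←essential
  m45: 10-101 ←essential
  m46: 1-1110 ←essential
  m51: -10011,110-11
  m52: -10100,11-100,110-00
  m58: 111-10 ←essential
  m60: 11-100,1111-0
  m62: 1-1110,111-10,1111-0,11111-
  m63: 11-111,11111-
Essential: 0-1000, 000111, 0010-0, 00100-, 01-011, 1-0000, 1-1110, 10-101, 111-10

NO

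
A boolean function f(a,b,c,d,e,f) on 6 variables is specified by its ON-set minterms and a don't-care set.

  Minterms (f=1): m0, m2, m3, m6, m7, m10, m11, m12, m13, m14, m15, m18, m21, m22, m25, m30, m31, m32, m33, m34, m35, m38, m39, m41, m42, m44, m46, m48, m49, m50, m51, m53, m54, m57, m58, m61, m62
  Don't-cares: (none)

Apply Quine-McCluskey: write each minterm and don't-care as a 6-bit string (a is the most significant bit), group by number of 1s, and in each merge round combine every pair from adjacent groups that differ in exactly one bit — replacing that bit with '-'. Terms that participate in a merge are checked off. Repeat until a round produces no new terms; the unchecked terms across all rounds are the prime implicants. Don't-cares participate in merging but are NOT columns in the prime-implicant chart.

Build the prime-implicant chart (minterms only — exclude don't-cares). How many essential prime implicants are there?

Round 0: 000000✓ 000010✓ 000011✓ 000110✓ 000111✓ 001010✓ 001011✓ 001100✓ 001101✓ 001110✓ 001111✓ 010010✓ 010101✓ 010110✓ 011001✓ 011110✓ 011111✓ 100000✓ 100001✓ 100010✓ 100011✓ 100110✓ 100111✓ 101001✓ 101010✓ 101100✓ 101110✓ 110000✓ 110001✓ 110010✓ 110011✓ 110101✓ 110110✓ 111001✓ 111010✓ 111101✓ 111110✓
Round 1: -00000✓ -00010✓ -00011✓ -00110✓ -00111✓ -01010✓ -01100✓ -01110✓ -10010✓ -10101 -10110✓ -11001 -11110✓ 0-0010✓ 0-0110✓ 0-1110✓ 0-1111✓ 00-010✓ 00-011✓ 00-110✓ 00-111✓ 000-10✓ 000-11✓ 0000-0✓ 00001-✓ 00011-✓ 001-10✓ 001-11✓ 00101-✓ 0011-0✓ 0011-1✓ 00110-✓ 00111-✓ 01-110✓ 010-10✓ 01111-✓ 1-0000✓ 1-0001✓ 1-0010✓ 1-0011✓ 1-0110✓ 1-1001✓ 1-1010✓ 1-1110✓ 10-001✓ 10-010✓ 10-110✓ 100-10✓ 100-11✓ 1000-0✓ 1000-1✓ 10000-✓ 10001-✓ 10011-✓ 101-10✓ 1011-0✓ 11-001✓ 11-010✓ 11-101✓ 11-110✓ 110-01✓ 110-10✓ 1100-0✓ 1100-1✓ 11000-✓ 11001-✓ 111-01✓ 111-10✓
Round 2: --0010✓ --0110✓ --1110✓ -0-010✓ -0-110✓ -00-10✓ -00-11✓ -000-0 -0001-✓ -0011-✓ -01-10✓ -011-0 -1-110✓ -10-10✓ 0--110✓ 0-0-10✓ 0-111- 00--10✓ 00--11✓ 00-01-✓ 00-11-✓ 000-1-✓ 001-1-✓ 0011-- 1--001 1--010✓ 1--110✓ 1-0-10✓ 1-00-0✓ 1-00-1✓ 1-000-✓ 1-001-✓ 1-1-10✓ 10--10✓ 100-1-✓ 1000--✓ 11--01 11--10✓ 1100--✓
Round 3: ---110 --0-10 -0--10 -00-1- 00--1- 1---10 1-00--
PIs = {---110, --0-10, -0--10, -00-1-, -000-0, -011-0, -10101, -11001, 0-111-, 00--1-, 0011--, 1---10, 1--001, 1-00--, 11--01}
Coverage chart:
  m0: -000-0 ←essential
  m2: --0-10,-0--10,-00-1-,-000-0,00--1-
  m3: -00-1-,00--1-
  m6: ---110,--0-10,-0--10,-00-1-,00--1-
  m7: -00-1-,00--1-
  m10: -0--10,00--1-
  m11: 00--1- ←essential
  m12: -011-0,0011--
  m13: 0011-- ←essential
  m14: ---110,-0--10,-011-0,0-111-,00--1-,0011--
  m15: 0-111-,00--1-,0011--
  m18: --0-10 ←essential
  m21: -10101 ←essential
  m22: ---110,--0-10
  m25: -11001 ←essential
  m30: ---110,0-111-
  m31: 0-111- ←essential
  m32: -000-0,1-00--
  m33: 1--001,1-00--
  m34: --0-10,-0--10,-00-1-,-000-0,1---10,1-00--
  m35: -00-1-,1-00--
  m38: ---110,--0-10,-0--10,-00-1-,1---10
  m39: -00-1- ←essential
  m41: 1--001 ←essential
  m42: -0--10,1---10
  m44: -011-0 ←essential
  m46: ---110,-0--10,-011-0,1---10
  m48: 1-00-- ←essential
  m49: 1--001,1-00--,11--01
  m50: --0-10,1---10,1-00--
  m51: 1-00-- ←essential
  m53: -10101,11--01
  m54: ---110,--0-10,1---10
  m57: -11001,1--001,11--01
  m58: 1---10 ←essential
  m61: 11--01 ←essential
  m62: ---110,1---10
Essential: --0-10, -00-1-, -000-0, -011-0, -10101, -11001, 0-111-, 00--1-, 0011--, 1---10, 1--001, 1-00--, 11--01

13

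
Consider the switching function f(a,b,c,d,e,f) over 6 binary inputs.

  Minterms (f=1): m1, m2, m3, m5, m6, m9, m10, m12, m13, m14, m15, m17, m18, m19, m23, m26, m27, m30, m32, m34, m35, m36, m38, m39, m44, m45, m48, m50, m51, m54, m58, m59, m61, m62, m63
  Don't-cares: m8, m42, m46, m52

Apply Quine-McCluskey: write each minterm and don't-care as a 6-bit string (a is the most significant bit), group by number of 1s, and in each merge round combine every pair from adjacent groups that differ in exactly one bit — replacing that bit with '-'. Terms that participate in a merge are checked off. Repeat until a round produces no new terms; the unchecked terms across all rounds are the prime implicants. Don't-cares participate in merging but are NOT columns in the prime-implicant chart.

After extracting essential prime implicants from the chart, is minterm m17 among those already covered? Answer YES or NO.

YES

Round 0: 000001✓ 000010✓ 000011✓ 000101✓ 000110✓ 001000✓ 001001✓ 001010✓ 001100✓ 001101✓ 001110✓ 001111✓ 010001✓ 010010✓ 010011✓ 010111✓ 011010✓ 011011✓ 011110✓ 100000✓ 100010✓ 100011✓ 100100✓ 100110✓ 100111✓ 101010✓ 101100✓ 101101✓ 101110✓ 110000✓ 110010✓ 110011✓ 110100✓ 110110✓ 111010✓ 111011✓ 111101✓ 111110✓ 111111✓
Round 1: -00010✓ -00011✓ -00110✓ -01010✓ -01100✓ -01101✓ -01110✓ -10010✓ -10011✓ -11010✓ -11011✓ -11110✓ 0-0001✓ 0-0010✓ 0-0011✓ 0-1010✓ 0-1110✓ 00-001✓ 00-010✓ 00-101✓ 00-110✓ 000-01✓ 000-10✓ 0000-1✓ 00001-✓ 001-00✓ 001-01✓ 001-10✓ 0010-0✓ 00100-✓ 0011-0✓ 0011-1✓ 00110-✓ 00111-✓ 01-010✓ 01-011✓ 010-11 0100-1✓ 01001-✓ 011-10✓ 01101-✓ 1-0000✓ 1-0010✓ 1-0011✓ 1-0100✓ 1-0110✓ 1-1010✓ 1-1101 1-1110✓ 10-010✓ 10-100✓ 10-110✓ 100-00✓ 100-10✓ 100-11✓ 1000-0✓ 10001-✓ 1001-0✓ 10011-✓ 101-10✓ 1011-0✓ 10110-✓ 11-010✓ 11-011✓ 11-110✓ 110-00✓ 110-10✓ 1100-0✓ 11001-✓ 1101-0✓ 111-10✓ 111-11✓ 11101-✓ 1111-1 11111-✓
Round 2: --0010✓ --0011✓ --1010✓ --1110✓ -0-010✓ -0-110✓ -00-10✓ -0001-✓ -01-10✓ -011-0 -0110- -1-010✓ -1-011✓ -1001-✓ -11-10✓ -1101-✓ 0--010✓ 0-00-1 0-001-✓ 0-1-10✓ 00--01 00--10✓ 001--0 001-0- 0011-- 01-01-✓ 1--010✓ 1--110✓ 1-0-00✓ 1-0-10✓ 1-00-0✓ 1-001-✓ 1-01-0✓ 1-1-10✓ 10--10✓ 10-1-0 100--0✓ 100-1- 11--10✓ 11-01-✓ 110--0✓ 111-1-
Round 3: ---010 --001- --1-10 -0--10 -1-01- 1---10 1-0--0
PIs = {---010, --001-, --1-10, -0--10, -011-0, -0110-, -1-01-, 0-00-1, 00--01, 001--0, 001-0-, 0011--, 010-11, 1---10, 1-0--0, 1-1101, 10-1-0, 100-1-, 111-1-, 1111-1}
Coverage chart:
  m1: 0-00-1,00--01
  m2: ---010,--001-,-0--10
  m3: --001-,0-00-1
  m5: 00--01 ←essential
  m6: -0--10 ←essential
  m9: 00--01,001-0-
  m10: ---010,--1-10,-0--10,001--0
  m12: -011-0,-0110-,001--0,001-0-,0011--
  m13: -0110-,00--01,001-0-,0011--
  m14: --1-10,-0--10,-011-0,001--0,0011--
  m15: 0011-- ←essential
  m17: 0-00-1 ←essential
  m18: ---010,--001-,-1-01-
  m19: --001-,-1-01-,0-00-1,010-11
  m23: 010-11 ←essential
  m26: ---010,--1-10,-1-01-
  m27: -1-01- ←essential
  m30: --1-10 ←essential
  m32: 1-0--0 ←essential
  m34: ---010,--001-,-0--10,1---10,1-0--0,100-1-
  m35: --001-,100-1-
  m36: 1-0--0,10-1-0
  m38: -0--10,1---10,1-0--0,10-1-0,100-1-
  m39: 100-1- ←essential
  m44: -011-0,-0110-,10-1-0
  m45: -0110-,1-1101
  m48: 1-0--0 ←essential
  m50: ---010,--001-,-1-01-,1---10,1-0--0
  m51: --001-,-1-01-
  m54: 1---10,1-0--0
  m58: ---010,--1-10,-1-01-,1---10,111-1-
  m59: -1-01-,111-1-
  m61: 1-1101,1111-1
  m62: --1-10,1---10,111-1-
  m63: 111-1-,1111-1
Essential: --1-10, -0--10, -1-01-, 0-00-1, 00--01, 0011--, 010-11, 1-0--0, 100-1-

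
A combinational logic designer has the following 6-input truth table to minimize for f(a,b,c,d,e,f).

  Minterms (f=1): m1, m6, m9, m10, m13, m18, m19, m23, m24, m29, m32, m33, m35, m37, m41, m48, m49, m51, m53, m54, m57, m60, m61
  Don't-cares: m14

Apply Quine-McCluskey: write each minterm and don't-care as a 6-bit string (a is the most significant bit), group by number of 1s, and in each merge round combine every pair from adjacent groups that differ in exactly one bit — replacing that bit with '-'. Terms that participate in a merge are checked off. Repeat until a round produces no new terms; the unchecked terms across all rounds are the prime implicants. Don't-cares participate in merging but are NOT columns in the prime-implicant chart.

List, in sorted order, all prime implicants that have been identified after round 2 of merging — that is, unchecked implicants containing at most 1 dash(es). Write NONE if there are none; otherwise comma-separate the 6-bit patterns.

-10011, -11101, 0-1101, 00-110, 001-01, 001-10, 010-11, 01001-, 011000, 110110, 11110-

size-2^0 implicants → 000001(✓)  000110(✓)  001001(✓)  001010(✓)  001101(✓)  001110(✓)  010010(✓)  010011(✓)  010111(✓)  011000  011101(✓)  100000(✓)  100001(✓)  100011(✓)  100101(✓)  101001(✓)  110000(✓)  110001(✓)  110011(✓)  110101(✓)  110110  111001(✓)  111100(✓)  111101(✓)
size-2^1 implicants → -00001(✓)  -01001(✓)  -10011  -11101  0-1101  00-001(✓)  00-110  001-01  001-10  010-11  01001-  1-0000(✓)  1-0001(✓)  1-0011(✓)  1-0101(✓)  1-1001(✓)  10-001(✓)  100-01(✓)  1000-1(✓)  10000-(✓)  11-001(✓)  11-101(✓)  110-01(✓)  1100-1(✓)  11000-(✓)  111-01(✓)  11110-
size-2^2 implicants → -0-001  1--001  1-0-01  1-00-1  1-000-  11--01
Unchecked terms (primes): -0-001, -10011, -11101, 0-1101, 00-110, 001-01, 001-10, 010-11, 01001-, 011000, 1--001, 1-0-01, 1-00-1, 1-000-, 11--01, 110110, 11110-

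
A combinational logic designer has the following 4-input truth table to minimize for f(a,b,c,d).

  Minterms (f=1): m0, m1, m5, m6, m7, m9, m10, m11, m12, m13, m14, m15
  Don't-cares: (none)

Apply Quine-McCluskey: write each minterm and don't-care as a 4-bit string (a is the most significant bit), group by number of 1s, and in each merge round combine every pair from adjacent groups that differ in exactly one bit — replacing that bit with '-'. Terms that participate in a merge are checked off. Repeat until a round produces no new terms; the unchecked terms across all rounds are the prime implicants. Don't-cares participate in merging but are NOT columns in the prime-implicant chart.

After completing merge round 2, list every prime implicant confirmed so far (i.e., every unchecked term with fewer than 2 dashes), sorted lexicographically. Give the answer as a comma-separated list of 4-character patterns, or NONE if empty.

Round 0: 0000✓ 0001✓ 0101✓ 0110✓ 0111✓ 1001✓ 1010✓ 1011✓ 1100✓ 1101✓ 1110✓ 1111✓
Round 1: -001✓ -101✓ -110✓ -111✓ 0-01✓ 000- 01-1✓ 011-✓ 1-01✓ 1-10✓ 1-11✓ 10-1✓ 101-✓ 11-0✓ 11-1✓ 110-✓ 111-✓
Round 2: --01 -1-1 -11- 1--1 1-1- 11--
PIs = {--01, -1-1, -11-, 000-, 1--1, 1-1-, 11--}

000-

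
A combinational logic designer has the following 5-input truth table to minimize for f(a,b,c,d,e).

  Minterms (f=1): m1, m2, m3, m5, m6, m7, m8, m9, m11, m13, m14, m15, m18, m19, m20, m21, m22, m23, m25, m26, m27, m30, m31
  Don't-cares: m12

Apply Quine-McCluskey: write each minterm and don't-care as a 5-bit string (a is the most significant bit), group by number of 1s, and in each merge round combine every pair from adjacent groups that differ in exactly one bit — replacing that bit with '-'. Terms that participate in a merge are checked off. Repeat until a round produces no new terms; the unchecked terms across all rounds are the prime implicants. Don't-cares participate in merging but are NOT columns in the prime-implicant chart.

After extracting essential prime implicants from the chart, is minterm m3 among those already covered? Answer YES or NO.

size-2^0 implicants → 00001(✓)  00010(✓)  00011(✓)  00101(✓)  00110(✓)  00111(✓)  01000(✓)  01001(✓)  01011(✓)  01100(✓)  01101(✓)  01110(✓)  01111(✓)  10010(✓)  10011(✓)  10100(✓)  10101(✓)  10110(✓)  10111(✓)  11001(✓)  11010(✓)  11011(✓)  11110(✓)  11111(✓)
size-2^1 implicants → -0010(✓)  -0011(✓)  -0101(✓)  -0110(✓)  -0111(✓)  -1001(✓)  -1011(✓)  -1110(✓)  -1111(✓)  0-001(✓)  0-011(✓)  0-101(✓)  0-110(✓)  0-111(✓)  00-01(✓)  00-10(✓)  00-11(✓)  000-1(✓)  0001-(✓)  001-1(✓)  0011-(✓)  01-00(✓)  01-01(✓)  01-11(✓)  010-1(✓)  0100-(✓)  011-0(✓)  011-1(✓)  0110-(✓)  0111-(✓)  1-010(✓)  1-011(✓)  1-110(✓)  1-111(✓)  10-10(✓)  10-11(✓)  1001-(✓)  101-0(✓)  101-1(✓)  1010-(✓)  1011-(✓)  11-10(✓)  11-11(✓)  110-1(✓)  1101-(✓)  1111-(✓)
size-2^2 implicants → --011(✓)  --110(✓)  --111(✓)  -0-10(✓)  -0-11(✓)  -001-(✓)  -01-1  -011-(✓)  -1-11(✓)  -10-1  -111-(✓)  0--01(✓)  0--11(✓)  0-0-1(✓)  0-1-1(✓)  0-11-(✓)  00--1(✓)  00-1-(✓)  01--1(✓)  01-0-  011--  1--10(✓)  1--11(✓)  1-01-(✓)  1-11-(✓)  10-1-(✓)  101--  11-1-(✓)
size-2^3 implicants → ---11  --11-  -0-1-  0---1  1--1-
Unchecked terms (primes): ---11, --11-, -0-1-, -01-1, -10-1, 0---1, 01-0-, 011--, 1--1-, 101--
Minterm coverage:
  m1 ⊆ 0---1 [E]
  m2 ⊆ -0-1- [E]
  m3 ⊆ ---11,-0-1-,0---1
  m5 ⊆ -01-1,0---1
  m6 ⊆ --11-,-0-1-
  m7 ⊆ ---11,--11-,-0-1-,-01-1,0---1
  m8 ⊆ 01-0- [E]
  m9 ⊆ -10-1,0---1,01-0-
  m11 ⊆ ---11,-10-1,0---1
  m13 ⊆ 0---1,01-0-,011--
  m14 ⊆ --11-,011--
  m15 ⊆ ---11,--11-,0---1,011--
  m18 ⊆ -0-1-,1--1-
  m19 ⊆ ---11,-0-1-,1--1-
  m20 ⊆ 101-- [E]
  m21 ⊆ -01-1,101--
  m22 ⊆ --11-,-0-1-,1--1-,101--
  m23 ⊆ ---11,--11-,-0-1-,-01-1,1--1-,101--
  m25 ⊆ -10-1 [E]
  m26 ⊆ 1--1- [E]
  m27 ⊆ ---11,-10-1,1--1-
  m30 ⊆ --11-,1--1-
  m31 ⊆ ---11,--11-,1--1-
E = {-0-1-, -10-1, 0---1, 01-0-, 1--1-, 101--}

YES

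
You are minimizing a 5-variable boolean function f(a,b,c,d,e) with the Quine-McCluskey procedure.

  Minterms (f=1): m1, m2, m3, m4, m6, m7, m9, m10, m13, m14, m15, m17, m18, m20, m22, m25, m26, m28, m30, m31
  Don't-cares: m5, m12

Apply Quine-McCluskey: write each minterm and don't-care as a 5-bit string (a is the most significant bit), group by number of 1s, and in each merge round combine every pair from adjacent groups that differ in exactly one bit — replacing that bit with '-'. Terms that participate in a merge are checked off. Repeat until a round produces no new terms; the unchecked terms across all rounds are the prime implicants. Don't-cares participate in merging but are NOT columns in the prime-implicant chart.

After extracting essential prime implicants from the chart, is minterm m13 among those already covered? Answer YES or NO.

NO

size-2^0 implicants → 00001(✓)  00010(✓)  00011(✓)  00100(✓)  00101(✓)  00110(✓)  00111(✓)  01001(✓)  01010(✓)  01100(✓)  01101(✓)  01110(✓)  01111(✓)  10001(✓)  10010(✓)  10100(✓)  10110(✓)  11001(✓)  11010(✓)  11100(✓)  11110(✓)  11111(✓)
size-2^1 implicants → -0001(✓)  -0010(✓)  -0100(✓)  -0110(✓)  -1001(✓)  -1010(✓)  -1100(✓)  -1110(✓)  -1111(✓)  0-001(✓)  0-010(✓)  0-100(✓)  0-101(✓)  0-110(✓)  0-111(✓)  00-01(✓)  00-10(✓)  00-11(✓)  000-1(✓)  0001-(✓)  001-0(✓)  001-1(✓)  0010-(✓)  0011-(✓)  01-01(✓)  01-10(✓)  011-0(✓)  011-1(✓)  0110-(✓)  0111-(✓)  1-001(✓)  1-010(✓)  1-100(✓)  1-110(✓)  10-10(✓)  101-0(✓)  11-10(✓)  111-0(✓)  1111-(✓)
size-2^2 implicants → --001  --010(✓)  --100(✓)  --110(✓)  -0-10(✓)  -01-0(✓)  -1-10(✓)  -11-0(✓)  -111-  0--01  0--10(✓)  0-1-0(✓)  0-1-1(✓)  0-10-(✓)  0-11-(✓)  00--1  00-1-  001--(✓)  011--(✓)  1--10(✓)  1-1-0(✓)
size-2^3 implicants → ---10  --1-0  0-1--
Unchecked terms (primes): ---10, --001, --1-0, -111-, 0--01, 0-1--, 00--1, 00-1-
Minterm coverage:
  m1 ⊆ --001,0--01,00--1
  m2 ⊆ ---10,00-1-
  m3 ⊆ 00--1,00-1-
  m4 ⊆ --1-0,0-1--
  m6 ⊆ ---10,--1-0,0-1--,00-1-
  m7 ⊆ 0-1--,00--1,00-1-
  m9 ⊆ --001,0--01
  m10 ⊆ ---10 [E]
  m13 ⊆ 0--01,0-1--
  m14 ⊆ ---10,--1-0,-111-,0-1--
  m15 ⊆ -111-,0-1--
  m17 ⊆ --001 [E]
  m18 ⊆ ---10 [E]
  m20 ⊆ --1-0 [E]
  m22 ⊆ ---10,--1-0
  m25 ⊆ --001 [E]
  m26 ⊆ ---10 [E]
  m28 ⊆ --1-0 [E]
  m30 ⊆ ---10,--1-0,-111-
  m31 ⊆ -111- [E]
E = {---10, --001, --1-0, -111-}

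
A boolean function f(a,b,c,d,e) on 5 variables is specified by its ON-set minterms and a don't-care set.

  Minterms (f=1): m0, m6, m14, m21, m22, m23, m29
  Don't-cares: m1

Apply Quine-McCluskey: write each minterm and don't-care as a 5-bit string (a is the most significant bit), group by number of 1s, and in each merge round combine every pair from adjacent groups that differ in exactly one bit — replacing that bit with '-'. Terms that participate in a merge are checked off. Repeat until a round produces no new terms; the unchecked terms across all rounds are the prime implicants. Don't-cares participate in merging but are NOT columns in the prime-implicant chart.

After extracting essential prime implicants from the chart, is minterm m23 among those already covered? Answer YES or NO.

NO

[col 0] 00000*, 00001*, 00110*, 01110*, 10101*, 10110*, 10111*, 11101*
[col 1] -0110, 0-110, 0000-, 1-101, 101-1, 1011-
Prime implicants: -0110, 0-110, 0000-, 1-101, 101-1, 1011-
PI chart (minterm → PIs covering it):
  0 | 0000-  (sole → essential)
  6 | -0110,0-110
  14 | 0-110  (sole → essential)
  21 | 1-101,101-1
  22 | -0110,1011-
  23 | 101-1,1011-
  29 | 1-101  (sole → essential)
Essential prime implicants: 0-110, 0000-, 1-101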